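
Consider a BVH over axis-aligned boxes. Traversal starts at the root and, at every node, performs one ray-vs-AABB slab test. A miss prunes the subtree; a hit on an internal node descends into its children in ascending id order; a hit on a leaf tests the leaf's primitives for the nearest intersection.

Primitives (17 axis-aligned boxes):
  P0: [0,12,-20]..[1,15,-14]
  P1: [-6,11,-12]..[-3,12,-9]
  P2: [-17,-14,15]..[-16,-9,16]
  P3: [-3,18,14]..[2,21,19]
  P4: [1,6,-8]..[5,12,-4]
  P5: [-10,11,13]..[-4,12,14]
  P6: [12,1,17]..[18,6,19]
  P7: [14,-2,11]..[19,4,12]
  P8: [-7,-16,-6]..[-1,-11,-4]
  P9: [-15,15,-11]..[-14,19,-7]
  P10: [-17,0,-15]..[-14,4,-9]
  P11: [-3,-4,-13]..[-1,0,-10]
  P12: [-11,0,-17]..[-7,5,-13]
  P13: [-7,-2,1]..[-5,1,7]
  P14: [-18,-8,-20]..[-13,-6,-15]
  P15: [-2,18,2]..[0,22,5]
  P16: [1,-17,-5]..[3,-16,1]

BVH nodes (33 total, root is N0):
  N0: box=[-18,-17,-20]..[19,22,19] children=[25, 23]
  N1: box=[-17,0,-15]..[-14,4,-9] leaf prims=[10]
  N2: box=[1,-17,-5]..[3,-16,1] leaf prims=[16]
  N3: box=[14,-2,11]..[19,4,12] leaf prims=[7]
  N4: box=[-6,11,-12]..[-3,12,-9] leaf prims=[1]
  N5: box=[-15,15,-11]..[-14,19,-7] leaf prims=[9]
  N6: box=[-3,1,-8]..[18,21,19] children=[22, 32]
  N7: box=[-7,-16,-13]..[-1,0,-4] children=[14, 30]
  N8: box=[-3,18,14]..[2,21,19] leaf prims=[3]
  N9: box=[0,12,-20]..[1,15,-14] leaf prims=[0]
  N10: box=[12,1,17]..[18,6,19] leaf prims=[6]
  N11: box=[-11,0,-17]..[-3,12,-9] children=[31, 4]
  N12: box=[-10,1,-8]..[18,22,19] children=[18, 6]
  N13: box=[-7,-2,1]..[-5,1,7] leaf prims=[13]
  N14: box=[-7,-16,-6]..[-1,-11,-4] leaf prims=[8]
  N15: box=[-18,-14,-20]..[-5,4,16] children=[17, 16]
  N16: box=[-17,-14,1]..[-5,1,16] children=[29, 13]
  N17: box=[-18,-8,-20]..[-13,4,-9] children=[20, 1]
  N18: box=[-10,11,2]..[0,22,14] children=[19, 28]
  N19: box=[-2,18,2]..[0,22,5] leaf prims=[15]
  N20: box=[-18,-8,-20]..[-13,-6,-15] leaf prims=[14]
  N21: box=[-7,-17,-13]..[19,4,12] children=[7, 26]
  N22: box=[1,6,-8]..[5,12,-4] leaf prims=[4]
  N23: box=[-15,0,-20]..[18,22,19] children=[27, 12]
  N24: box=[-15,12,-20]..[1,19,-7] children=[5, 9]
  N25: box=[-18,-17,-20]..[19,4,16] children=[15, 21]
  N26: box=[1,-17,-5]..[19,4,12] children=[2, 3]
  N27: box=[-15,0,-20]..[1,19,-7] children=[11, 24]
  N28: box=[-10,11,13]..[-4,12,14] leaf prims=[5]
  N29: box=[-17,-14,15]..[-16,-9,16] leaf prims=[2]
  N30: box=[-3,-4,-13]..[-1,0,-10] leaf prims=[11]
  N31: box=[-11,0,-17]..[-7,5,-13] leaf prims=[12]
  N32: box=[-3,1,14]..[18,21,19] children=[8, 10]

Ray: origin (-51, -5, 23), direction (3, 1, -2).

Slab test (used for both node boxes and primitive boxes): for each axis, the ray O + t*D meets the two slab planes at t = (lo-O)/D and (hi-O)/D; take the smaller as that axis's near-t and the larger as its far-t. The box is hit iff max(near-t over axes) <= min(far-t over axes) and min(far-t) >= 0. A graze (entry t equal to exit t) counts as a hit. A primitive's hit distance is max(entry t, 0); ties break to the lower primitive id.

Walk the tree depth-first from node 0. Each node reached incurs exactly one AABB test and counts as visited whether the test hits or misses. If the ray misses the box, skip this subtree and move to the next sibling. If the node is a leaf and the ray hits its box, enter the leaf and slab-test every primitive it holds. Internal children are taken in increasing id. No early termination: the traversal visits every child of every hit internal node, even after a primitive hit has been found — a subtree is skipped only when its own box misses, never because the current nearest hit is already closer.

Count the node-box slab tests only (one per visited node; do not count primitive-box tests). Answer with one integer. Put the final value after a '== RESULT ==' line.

Traverse from the root:
N0 x:[11,70/3] y:[-12,27] z:[2,43/2] -> hit [11,43/2], descend [23, 25]
  N23 x:[12,23] y:[5,27] z:[2,43/2] -> hit [12,43/2], descend [12, 27]
    N12 x:[41/3,23] y:[6,27] z:[2,31/2] -> hit [41/3,31/2], descend [6, 18]
      N6 x:[16,23] y:[6,26] z:[2,31/2] -> miss, prune
      N18 x:[41/3,17] y:[16,27] z:[9/2,21/2] -> miss, prune
    N27 x:[12,52/3] y:[5,24] z:[15,43/2] -> hit [15,52/3], descend [11, 24]
      N11 x:[40/3,16] y:[5,17] z:[16,20] -> hit [16,16], descend [4, 31]
        N4 x:[15,16] y:[16,17] z:[16,35/2] -> hit [16,16] leaf, test {P1@t=16}
        N31 x:[40/3,44/3] y:[5,10] z:[18,20] -> miss, prune
      N24 x:[12,52/3] y:[17,24] z:[15,43/2] -> hit [17,52/3], descend [5, 9]
        N5 x:[12,37/3] y:[20,24] z:[15,17] -> miss, prune
        N9 x:[17,52/3] y:[17,20] z:[37/2,43/2] -> miss, prune
  N25 x:[11,70/3] y:[-12,9] z:[7/2,43/2] -> miss, prune

Visited [0, 23, 12, 6, 18, 27, 11, 4, 31, 24, 5, 9, 25]. Tests: 13 box, 1 leaf. Nearest: P1.

== RESULT ==
13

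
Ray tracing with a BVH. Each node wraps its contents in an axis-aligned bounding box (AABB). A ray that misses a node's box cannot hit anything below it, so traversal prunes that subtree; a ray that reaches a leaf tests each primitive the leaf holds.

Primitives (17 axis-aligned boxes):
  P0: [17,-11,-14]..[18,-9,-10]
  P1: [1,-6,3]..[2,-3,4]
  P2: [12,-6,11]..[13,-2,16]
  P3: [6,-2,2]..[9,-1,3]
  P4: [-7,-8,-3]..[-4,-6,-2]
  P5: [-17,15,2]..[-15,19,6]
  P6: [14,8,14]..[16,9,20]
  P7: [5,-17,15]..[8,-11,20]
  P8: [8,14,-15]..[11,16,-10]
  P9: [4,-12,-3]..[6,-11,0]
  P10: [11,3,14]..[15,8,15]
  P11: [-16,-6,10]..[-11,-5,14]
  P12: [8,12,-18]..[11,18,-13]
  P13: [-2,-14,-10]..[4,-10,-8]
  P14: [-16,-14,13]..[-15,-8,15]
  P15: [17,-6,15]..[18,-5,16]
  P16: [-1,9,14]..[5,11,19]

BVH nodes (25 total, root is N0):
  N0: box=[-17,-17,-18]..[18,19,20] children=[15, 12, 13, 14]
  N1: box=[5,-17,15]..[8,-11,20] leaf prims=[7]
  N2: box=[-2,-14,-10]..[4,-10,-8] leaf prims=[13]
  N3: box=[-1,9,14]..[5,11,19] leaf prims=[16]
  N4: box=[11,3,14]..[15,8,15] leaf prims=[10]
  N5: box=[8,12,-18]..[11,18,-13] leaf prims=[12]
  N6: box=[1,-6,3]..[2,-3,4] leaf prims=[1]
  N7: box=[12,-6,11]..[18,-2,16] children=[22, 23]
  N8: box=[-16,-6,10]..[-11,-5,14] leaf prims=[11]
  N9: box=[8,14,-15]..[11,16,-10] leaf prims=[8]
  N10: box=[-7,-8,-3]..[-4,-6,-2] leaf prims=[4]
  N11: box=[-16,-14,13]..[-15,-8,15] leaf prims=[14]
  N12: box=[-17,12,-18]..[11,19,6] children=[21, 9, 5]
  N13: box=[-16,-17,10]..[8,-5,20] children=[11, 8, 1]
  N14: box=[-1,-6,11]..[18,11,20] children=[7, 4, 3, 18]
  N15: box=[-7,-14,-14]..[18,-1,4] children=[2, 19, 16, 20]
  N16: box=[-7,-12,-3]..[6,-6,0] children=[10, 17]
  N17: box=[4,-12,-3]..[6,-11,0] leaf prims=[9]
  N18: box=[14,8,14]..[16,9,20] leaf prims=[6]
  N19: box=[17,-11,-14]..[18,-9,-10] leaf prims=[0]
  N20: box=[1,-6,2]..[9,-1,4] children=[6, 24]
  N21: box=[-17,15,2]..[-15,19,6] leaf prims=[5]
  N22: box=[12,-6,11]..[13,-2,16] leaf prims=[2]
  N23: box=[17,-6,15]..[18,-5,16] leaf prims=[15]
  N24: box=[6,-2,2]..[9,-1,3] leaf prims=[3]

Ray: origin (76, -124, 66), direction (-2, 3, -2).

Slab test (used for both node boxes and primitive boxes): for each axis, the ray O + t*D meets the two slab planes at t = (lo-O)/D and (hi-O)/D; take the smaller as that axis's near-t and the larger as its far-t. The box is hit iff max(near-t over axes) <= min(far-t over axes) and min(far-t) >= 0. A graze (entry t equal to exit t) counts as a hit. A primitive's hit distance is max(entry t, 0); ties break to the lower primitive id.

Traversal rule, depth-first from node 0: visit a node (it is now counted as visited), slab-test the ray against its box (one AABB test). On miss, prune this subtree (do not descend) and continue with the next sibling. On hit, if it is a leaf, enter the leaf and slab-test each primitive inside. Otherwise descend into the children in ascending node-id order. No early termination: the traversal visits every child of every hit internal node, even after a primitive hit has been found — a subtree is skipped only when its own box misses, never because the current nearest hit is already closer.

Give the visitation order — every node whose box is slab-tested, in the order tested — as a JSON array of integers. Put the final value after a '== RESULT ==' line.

Traverse from the root:
N0 x:[29,93/2] y:[107/3,143/3] z:[23,42] -> hit [107/3,42], descend [12, 13, 14, 15]
  N12 x:[65/2,93/2] y:[136/3,143/3] z:[30,42] -> miss, prune
  N13 x:[34,46] y:[107/3,119/3] z:[23,28] -> miss, prune
  N14 x:[29,77/2] y:[118/3,45] z:[23,55/2] -> miss, prune
  N15 x:[29,83/2] y:[110/3,41] z:[31,40] -> hit [110/3,40], descend [2, 16, 19, 20]
    N2 x:[36,39] y:[110/3,38] z:[37,38] -> hit [37,38] leaf, test {P13@t=37}
    N16 x:[35,83/2] y:[112/3,118/3] z:[33,69/2] -> miss, prune
    N19 x:[29,59/2] y:[113/3,115/3] z:[38,40] -> miss, prune
    N20 x:[67/2,75/2] y:[118/3,41] z:[31,32] -> miss, prune

9 AABB tests over nodes [0, 12, 13, 14, 15, 2, 16, 19, 20]; 1 leaf entered; closest P13.

== RESULT ==
[0, 12, 13, 14, 15, 2, 16, 19, 20]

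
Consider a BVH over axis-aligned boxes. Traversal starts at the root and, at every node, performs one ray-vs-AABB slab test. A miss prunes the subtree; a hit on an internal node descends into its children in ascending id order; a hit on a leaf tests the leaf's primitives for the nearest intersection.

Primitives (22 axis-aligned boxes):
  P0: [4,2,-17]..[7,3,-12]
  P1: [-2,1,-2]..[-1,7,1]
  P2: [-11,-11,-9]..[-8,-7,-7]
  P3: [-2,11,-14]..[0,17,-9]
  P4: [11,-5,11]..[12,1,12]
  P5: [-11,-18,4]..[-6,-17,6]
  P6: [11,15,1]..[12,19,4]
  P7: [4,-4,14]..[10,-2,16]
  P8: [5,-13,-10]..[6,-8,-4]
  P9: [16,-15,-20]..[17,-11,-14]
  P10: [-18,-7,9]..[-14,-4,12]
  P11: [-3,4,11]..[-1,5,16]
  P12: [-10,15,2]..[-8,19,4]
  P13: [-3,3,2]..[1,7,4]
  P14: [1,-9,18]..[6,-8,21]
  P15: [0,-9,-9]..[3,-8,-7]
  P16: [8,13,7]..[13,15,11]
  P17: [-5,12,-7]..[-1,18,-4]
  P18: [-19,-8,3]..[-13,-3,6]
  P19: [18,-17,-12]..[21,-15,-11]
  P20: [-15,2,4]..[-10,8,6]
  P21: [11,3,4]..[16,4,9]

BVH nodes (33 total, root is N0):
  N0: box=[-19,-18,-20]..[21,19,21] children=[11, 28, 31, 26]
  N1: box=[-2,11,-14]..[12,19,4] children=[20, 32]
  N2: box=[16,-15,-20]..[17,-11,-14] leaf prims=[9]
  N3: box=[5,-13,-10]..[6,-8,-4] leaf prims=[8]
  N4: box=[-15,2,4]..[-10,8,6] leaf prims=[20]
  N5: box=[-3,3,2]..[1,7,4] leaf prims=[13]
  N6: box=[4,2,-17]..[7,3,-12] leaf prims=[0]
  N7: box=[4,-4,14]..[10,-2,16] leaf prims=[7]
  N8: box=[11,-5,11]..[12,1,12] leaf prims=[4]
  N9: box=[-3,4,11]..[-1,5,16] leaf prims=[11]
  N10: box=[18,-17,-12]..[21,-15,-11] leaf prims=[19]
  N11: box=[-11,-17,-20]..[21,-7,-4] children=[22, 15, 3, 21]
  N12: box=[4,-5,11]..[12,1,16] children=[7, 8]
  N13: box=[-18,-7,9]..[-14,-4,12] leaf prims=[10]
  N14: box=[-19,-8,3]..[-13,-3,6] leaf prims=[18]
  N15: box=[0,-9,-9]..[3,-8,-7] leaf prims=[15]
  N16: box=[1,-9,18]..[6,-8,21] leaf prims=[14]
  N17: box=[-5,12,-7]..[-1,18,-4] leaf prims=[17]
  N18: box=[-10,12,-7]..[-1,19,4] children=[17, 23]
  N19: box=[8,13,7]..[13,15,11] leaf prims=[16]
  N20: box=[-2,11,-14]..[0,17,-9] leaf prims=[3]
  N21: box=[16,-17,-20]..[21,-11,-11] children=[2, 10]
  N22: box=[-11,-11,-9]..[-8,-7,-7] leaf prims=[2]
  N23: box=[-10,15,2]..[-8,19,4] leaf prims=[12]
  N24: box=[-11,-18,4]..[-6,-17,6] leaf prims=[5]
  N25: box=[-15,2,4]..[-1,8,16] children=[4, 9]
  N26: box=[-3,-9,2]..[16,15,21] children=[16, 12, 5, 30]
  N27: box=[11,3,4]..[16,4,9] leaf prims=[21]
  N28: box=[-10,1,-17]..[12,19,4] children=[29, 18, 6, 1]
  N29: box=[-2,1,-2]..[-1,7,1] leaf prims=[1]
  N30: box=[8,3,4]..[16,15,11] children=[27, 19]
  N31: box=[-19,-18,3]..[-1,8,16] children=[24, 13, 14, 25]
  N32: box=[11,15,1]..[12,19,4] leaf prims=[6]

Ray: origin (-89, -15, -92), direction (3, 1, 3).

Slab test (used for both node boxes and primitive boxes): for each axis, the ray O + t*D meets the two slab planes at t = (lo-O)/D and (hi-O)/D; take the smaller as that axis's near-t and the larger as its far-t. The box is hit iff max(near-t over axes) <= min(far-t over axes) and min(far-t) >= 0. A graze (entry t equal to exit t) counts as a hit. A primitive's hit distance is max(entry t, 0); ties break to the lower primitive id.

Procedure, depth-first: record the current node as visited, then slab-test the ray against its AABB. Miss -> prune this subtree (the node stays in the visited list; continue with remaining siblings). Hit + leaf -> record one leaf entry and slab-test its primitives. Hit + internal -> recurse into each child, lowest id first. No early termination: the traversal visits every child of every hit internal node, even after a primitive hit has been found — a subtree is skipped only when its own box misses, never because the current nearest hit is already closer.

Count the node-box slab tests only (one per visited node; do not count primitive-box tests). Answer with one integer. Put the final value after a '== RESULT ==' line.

Traverse from the root:
N0 x:[70/3,110/3] y:[-3,34] z:[24,113/3] -> hit [24,34], descend [11, 26, 28, 31]
  N11 x:[26,110/3] y:[-2,8] z:[24,88/3] -> miss, prune
  N26 x:[86/3,35] y:[6,30] z:[94/3,113/3] -> miss, prune
  N28 x:[79/3,101/3] y:[16,34] z:[25,32] -> hit [79/3,32], descend [1, 6, 18, 29]
    N1 x:[29,101/3] y:[26,34] z:[26,32] -> hit [29,32], descend [20, 32]
      N20 x:[29,89/3] y:[26,32] z:[26,83/3] -> miss, prune
      N32 x:[100/3,101/3] y:[30,34] z:[31,32] -> miss, prune
    N6 x:[31,32] y:[17,18] z:[25,80/3] -> miss, prune
    N18 x:[79/3,88/3] y:[27,34] z:[85/3,32] -> hit [85/3,88/3], descend [17, 23]
      N17 x:[28,88/3] y:[27,33] z:[85/3,88/3] -> hit [85/3,88/3] leaf, test {P17@t=85/3}
      N23 x:[79/3,27] y:[30,34] z:[94/3,32] -> miss, prune
    N29 x:[29,88/3] y:[16,22] z:[30,31] -> miss, prune
  N31 x:[70/3,88/3] y:[-3,23] z:[95/3,36] -> miss, prune

Visited [0, 11, 26, 28, 1, 20, 32, 6, 18, 17, 23, 29, 31]. Tests: 13 box, 1 leaf. Nearest: P17.

== RESULT ==
13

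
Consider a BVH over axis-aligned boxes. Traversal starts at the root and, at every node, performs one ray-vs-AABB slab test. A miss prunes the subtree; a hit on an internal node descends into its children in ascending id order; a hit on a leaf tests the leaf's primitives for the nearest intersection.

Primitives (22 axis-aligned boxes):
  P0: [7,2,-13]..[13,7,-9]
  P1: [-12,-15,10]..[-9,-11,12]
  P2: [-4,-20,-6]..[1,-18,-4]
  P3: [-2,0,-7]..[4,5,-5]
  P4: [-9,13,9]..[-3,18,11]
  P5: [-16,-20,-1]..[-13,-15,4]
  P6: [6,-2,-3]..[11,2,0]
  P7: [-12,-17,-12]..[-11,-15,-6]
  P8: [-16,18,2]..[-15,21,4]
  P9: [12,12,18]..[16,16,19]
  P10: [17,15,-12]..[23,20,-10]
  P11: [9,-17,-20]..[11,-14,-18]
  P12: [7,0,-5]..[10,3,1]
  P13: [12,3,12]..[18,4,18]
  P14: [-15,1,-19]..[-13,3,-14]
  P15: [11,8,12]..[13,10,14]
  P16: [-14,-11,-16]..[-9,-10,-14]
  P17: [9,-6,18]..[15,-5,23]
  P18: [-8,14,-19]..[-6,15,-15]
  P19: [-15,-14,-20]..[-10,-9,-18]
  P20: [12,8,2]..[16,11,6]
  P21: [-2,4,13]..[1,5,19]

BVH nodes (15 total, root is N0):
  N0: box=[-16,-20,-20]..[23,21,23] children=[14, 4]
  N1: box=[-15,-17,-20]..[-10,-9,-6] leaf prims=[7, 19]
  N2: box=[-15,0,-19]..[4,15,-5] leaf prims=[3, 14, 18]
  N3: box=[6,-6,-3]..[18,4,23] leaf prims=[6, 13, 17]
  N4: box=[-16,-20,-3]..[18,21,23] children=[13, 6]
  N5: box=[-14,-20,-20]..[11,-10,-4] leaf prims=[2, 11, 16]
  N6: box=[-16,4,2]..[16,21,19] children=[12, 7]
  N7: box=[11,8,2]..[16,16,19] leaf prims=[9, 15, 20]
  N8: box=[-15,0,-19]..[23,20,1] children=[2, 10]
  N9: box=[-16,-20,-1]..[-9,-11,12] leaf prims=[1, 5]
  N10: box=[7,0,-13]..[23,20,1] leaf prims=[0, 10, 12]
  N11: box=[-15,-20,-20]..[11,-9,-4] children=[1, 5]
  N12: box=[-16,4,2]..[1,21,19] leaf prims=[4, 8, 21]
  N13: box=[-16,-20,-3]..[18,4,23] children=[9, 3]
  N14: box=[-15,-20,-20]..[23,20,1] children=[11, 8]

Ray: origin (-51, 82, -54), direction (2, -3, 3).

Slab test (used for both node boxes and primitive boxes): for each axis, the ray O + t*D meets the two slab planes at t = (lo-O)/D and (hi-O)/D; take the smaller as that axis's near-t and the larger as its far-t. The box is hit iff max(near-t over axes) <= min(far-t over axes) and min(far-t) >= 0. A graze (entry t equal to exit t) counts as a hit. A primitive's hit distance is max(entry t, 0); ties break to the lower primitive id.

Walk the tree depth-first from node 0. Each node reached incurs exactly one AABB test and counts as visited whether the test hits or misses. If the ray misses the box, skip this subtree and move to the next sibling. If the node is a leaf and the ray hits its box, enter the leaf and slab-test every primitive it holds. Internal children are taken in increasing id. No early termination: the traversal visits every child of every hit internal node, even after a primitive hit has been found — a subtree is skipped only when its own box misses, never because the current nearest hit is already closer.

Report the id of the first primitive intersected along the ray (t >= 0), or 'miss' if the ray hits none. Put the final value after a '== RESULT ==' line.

Traverse from the root:
N0 x:[35/2,37] y:[61/3,34] z:[34/3,77/3] -> hit [61/3,77/3], descend [4, 14]
  N4 x:[35/2,69/2] y:[61/3,34] z:[17,77/3] -> hit [61/3,77/3], descend [6, 13]
    N6 x:[35/2,67/2] y:[61/3,26] z:[56/3,73/3] -> hit [61/3,73/3], descend [7, 12]
      N7 x:[31,67/2] y:[22,74/3] z:[56/3,73/3] -> miss, prune
      N12 x:[35/2,26] y:[61/3,26] z:[56/3,73/3] -> hit [61/3,73/3] leaf, test {P4@t=64/3, P8(miss), P21(miss)}
    N13 x:[35/2,69/2] y:[26,34] z:[17,77/3] -> miss, prune
  N14 x:[18,37] y:[62/3,34] z:[34/3,55/3] -> miss, prune

order=[0, 4, 6, 7, 12, 13, 14]  |boxes|=7  |leaves|=1  hit=P4

== RESULT ==
4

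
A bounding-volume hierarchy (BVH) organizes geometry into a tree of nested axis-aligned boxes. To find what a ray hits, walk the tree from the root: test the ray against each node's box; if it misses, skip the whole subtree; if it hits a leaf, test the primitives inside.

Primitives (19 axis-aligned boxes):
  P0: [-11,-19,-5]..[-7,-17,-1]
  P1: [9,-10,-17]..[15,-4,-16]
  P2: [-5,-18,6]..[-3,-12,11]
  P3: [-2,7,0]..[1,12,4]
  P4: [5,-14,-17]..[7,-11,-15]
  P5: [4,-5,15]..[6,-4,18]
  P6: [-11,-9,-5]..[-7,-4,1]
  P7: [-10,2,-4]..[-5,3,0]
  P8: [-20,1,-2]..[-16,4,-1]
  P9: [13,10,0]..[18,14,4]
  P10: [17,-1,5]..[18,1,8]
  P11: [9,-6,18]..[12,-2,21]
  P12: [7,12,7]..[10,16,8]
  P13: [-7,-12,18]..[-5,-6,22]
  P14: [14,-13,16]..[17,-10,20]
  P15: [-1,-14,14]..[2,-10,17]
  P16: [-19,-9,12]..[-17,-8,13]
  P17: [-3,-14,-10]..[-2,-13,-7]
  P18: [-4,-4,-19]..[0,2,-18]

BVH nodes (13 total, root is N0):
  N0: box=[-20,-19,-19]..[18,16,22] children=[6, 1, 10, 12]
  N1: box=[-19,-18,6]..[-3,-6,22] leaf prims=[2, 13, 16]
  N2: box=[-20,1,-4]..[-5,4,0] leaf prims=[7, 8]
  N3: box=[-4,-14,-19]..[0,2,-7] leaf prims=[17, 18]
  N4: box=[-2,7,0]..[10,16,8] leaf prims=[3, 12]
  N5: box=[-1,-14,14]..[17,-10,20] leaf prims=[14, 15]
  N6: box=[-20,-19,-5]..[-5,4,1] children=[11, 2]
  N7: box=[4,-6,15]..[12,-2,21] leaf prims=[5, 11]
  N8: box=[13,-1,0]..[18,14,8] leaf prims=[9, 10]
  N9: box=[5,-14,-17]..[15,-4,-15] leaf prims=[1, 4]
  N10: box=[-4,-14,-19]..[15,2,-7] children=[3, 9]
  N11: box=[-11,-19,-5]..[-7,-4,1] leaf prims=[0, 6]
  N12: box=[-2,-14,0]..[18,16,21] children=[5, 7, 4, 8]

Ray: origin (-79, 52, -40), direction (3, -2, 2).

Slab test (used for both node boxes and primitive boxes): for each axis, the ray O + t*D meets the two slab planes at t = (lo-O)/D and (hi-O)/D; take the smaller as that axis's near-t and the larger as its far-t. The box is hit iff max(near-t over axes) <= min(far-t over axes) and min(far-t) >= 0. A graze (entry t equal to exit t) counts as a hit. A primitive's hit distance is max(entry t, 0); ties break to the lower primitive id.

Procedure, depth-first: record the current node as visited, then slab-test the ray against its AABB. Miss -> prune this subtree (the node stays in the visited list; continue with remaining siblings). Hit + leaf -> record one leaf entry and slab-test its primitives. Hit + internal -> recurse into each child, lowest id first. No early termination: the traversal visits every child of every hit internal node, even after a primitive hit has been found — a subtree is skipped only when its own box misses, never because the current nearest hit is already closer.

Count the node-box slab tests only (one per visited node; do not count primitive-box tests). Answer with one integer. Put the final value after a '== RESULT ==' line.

Walk:
N0 x:[59/3,97/3] y:[18,71/2] z:[21/2,31] -> hit [59/3,31], descend [1, 6, 10, 12]
  N1 x:[20,76/3] y:[29,35] z:[23,31] -> miss, prune
  N6 x:[59/3,74/3] y:[24,71/2] z:[35/2,41/2] -> miss, prune
  N10 x:[25,94/3] y:[25,33] z:[21/2,33/2] -> miss, prune
  N12 x:[77/3,97/3] y:[18,33] z:[20,61/2] -> hit [77/3,61/2], descend [4, 5, 7, 8]
    N4 x:[77/3,89/3] y:[18,45/2] z:[20,24] -> miss, prune
    N5 x:[26,32] y:[31,33] z:[27,30] -> miss, prune
    N7 x:[83/3,91/3] y:[27,29] z:[55/2,61/2] -> hit [83/3,29] leaf, test {P5@t=28, P11(miss)}
    N8 x:[92/3,97/3] y:[19,53/2] z:[20,24] -> miss, prune

order=[0, 1, 6, 10, 12, 4, 5, 7, 8]  |boxes|=9  |leaves|=1  hit=P5

== RESULT ==
9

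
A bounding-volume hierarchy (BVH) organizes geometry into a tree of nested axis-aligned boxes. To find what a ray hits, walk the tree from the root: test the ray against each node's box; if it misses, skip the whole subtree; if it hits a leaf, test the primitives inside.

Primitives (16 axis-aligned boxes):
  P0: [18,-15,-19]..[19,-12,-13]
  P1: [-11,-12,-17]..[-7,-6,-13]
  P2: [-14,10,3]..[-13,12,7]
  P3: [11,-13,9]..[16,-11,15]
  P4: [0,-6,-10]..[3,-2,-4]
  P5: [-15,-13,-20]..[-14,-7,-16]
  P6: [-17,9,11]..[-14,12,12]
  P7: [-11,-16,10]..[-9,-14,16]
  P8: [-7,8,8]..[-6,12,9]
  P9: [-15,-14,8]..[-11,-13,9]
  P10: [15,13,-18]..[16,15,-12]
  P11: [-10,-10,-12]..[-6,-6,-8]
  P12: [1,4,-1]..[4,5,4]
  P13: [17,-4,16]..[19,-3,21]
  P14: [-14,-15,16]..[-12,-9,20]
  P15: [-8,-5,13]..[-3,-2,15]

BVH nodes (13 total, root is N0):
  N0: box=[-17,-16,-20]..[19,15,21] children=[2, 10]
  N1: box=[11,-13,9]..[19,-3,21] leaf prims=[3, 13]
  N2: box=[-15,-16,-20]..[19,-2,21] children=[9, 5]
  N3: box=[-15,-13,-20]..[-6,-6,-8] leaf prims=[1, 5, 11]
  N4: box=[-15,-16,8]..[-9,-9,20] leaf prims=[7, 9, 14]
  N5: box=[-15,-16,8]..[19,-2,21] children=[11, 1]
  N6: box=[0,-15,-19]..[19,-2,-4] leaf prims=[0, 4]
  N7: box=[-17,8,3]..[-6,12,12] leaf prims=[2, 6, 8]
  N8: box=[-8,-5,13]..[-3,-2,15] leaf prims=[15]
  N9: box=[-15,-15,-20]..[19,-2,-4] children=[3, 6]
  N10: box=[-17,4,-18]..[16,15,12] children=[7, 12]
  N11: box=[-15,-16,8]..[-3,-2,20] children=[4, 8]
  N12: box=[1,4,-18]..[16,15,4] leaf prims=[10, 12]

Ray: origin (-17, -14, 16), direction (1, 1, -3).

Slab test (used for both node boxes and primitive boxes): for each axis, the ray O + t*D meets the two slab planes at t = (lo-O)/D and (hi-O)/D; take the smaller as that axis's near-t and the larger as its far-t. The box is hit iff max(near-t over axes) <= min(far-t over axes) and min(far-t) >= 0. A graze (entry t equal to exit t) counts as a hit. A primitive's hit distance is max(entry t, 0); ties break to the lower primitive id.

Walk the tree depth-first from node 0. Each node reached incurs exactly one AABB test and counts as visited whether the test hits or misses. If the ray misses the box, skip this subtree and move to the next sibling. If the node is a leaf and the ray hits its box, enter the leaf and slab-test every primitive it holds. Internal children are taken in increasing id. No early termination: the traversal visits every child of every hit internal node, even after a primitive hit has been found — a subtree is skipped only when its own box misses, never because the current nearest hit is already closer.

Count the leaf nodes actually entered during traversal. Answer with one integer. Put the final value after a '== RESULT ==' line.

Walk:
N0 x:[0,36] y:[-2,29] z:[-5/3,12] -> hit [0,12], descend [2, 10]
  N2 x:[2,36] y:[-2,12] z:[-5/3,12] -> hit [2,12], descend [5, 9]
    N5 x:[2,36] y:[-2,12] z:[-5/3,8/3] -> hit [2,8/3], descend [1, 11]
      N1 x:[28,36] y:[1,11] z:[-5/3,7/3] -> miss, prune
      N11 x:[2,14] y:[-2,12] z:[-4/3,8/3] -> hit [2,8/3], descend [4, 8]
        N4 x:[2,8] y:[-2,5] z:[-4/3,8/3] -> hit [2,8/3] leaf, test {P7(miss), P9(miss), P14(miss)}
        N8 x:[9,14] y:[9,12] z:[1/3,1] -> miss, prune
    N9 x:[2,36] y:[-1,12] z:[20/3,12] -> hit [20/3,12], descend [3, 6]
      N3 x:[2,11] y:[1,8] z:[8,12] -> hit [8,8] leaf, test {P1(miss), P5(miss), P11@t=8}
      N6 x:[17,36] y:[-1,12] z:[20/3,35/3] -> miss, prune
  N10 x:[0,33] y:[18,29] z:[4/3,34/3] -> miss, prune

Summary -> nodes [0, 2, 5, 1, 11, 4, 8, 9, 3, 6, 10]; box-tests=11; leaf-entries=2; first=P11

== RESULT ==
2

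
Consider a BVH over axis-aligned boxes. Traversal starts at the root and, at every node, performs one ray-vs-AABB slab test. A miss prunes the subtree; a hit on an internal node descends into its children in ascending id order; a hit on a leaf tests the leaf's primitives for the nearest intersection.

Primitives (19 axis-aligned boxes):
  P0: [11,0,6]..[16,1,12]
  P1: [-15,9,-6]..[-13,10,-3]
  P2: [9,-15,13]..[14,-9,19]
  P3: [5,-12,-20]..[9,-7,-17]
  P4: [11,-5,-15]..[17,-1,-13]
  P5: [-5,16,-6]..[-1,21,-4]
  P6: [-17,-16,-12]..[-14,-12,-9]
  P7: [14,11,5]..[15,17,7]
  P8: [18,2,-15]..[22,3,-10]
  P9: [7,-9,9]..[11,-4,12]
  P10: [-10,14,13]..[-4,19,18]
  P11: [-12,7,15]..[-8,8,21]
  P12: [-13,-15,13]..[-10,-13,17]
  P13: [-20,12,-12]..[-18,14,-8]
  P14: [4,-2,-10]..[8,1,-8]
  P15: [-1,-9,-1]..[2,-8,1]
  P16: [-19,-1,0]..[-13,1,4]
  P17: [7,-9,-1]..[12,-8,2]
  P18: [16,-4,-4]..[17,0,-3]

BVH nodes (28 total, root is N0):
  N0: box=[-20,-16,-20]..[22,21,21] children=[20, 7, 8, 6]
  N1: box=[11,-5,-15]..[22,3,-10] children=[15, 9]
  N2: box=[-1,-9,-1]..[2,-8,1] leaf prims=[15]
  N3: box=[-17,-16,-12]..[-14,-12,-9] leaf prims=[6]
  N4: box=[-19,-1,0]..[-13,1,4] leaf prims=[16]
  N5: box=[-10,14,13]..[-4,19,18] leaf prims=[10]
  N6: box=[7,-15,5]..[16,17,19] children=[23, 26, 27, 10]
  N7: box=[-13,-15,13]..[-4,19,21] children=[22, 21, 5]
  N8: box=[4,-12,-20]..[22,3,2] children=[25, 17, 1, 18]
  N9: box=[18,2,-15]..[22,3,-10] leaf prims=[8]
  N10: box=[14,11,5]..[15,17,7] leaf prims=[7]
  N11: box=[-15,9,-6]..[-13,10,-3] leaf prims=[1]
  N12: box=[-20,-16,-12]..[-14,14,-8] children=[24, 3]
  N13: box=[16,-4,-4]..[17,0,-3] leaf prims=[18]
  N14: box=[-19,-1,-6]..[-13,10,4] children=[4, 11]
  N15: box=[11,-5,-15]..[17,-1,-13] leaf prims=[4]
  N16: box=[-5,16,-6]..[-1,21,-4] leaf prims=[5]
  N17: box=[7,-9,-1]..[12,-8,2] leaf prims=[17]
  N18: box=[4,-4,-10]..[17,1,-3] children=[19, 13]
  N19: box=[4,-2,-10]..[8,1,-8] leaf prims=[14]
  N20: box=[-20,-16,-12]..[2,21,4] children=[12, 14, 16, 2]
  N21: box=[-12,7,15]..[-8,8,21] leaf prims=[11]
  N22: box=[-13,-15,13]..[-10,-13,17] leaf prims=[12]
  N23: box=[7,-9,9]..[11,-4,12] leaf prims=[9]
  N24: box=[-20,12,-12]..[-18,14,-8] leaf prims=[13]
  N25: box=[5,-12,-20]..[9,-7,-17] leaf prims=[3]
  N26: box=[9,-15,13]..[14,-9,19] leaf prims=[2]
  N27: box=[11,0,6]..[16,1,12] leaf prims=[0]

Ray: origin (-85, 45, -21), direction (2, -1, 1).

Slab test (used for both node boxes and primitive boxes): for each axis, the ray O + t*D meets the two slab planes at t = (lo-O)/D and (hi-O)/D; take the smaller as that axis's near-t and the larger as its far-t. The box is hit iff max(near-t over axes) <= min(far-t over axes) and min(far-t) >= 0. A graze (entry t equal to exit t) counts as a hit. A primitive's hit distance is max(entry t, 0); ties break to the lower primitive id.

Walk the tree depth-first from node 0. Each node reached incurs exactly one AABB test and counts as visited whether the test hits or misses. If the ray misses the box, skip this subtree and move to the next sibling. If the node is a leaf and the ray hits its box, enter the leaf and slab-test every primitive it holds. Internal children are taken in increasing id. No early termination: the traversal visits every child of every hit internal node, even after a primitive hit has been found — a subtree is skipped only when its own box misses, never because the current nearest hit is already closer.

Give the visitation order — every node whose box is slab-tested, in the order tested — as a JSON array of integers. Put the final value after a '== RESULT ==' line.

Walk:
N0 x:[65/2,107/2] y:[24,61] z:[1,42] -> hit [65/2,42], descend [6, 7, 8, 20]
  N6 x:[46,101/2] y:[28,60] z:[26,40] -> miss, prune
  N7 x:[36,81/2] y:[26,60] z:[34,42] -> hit [36,81/2], descend [5, 21, 22]
    N5 x:[75/2,81/2] y:[26,31] z:[34,39] -> miss, prune
    N21 x:[73/2,77/2] y:[37,38] z:[36,42] -> hit [37,38] leaf, test {P11@t=37}
    N22 x:[36,75/2] y:[58,60] z:[34,38] -> miss, prune
  N8 x:[89/2,107/2] y:[42,57] z:[1,23] -> miss, prune
  N20 x:[65/2,87/2] y:[24,61] z:[9,25] -> miss, prune

Summary -> nodes [0, 6, 7, 5, 21, 22, 8, 20]; box-tests=8; leaf-entries=1; first=P11

== RESULT ==
[0, 6, 7, 5, 21, 22, 8, 20]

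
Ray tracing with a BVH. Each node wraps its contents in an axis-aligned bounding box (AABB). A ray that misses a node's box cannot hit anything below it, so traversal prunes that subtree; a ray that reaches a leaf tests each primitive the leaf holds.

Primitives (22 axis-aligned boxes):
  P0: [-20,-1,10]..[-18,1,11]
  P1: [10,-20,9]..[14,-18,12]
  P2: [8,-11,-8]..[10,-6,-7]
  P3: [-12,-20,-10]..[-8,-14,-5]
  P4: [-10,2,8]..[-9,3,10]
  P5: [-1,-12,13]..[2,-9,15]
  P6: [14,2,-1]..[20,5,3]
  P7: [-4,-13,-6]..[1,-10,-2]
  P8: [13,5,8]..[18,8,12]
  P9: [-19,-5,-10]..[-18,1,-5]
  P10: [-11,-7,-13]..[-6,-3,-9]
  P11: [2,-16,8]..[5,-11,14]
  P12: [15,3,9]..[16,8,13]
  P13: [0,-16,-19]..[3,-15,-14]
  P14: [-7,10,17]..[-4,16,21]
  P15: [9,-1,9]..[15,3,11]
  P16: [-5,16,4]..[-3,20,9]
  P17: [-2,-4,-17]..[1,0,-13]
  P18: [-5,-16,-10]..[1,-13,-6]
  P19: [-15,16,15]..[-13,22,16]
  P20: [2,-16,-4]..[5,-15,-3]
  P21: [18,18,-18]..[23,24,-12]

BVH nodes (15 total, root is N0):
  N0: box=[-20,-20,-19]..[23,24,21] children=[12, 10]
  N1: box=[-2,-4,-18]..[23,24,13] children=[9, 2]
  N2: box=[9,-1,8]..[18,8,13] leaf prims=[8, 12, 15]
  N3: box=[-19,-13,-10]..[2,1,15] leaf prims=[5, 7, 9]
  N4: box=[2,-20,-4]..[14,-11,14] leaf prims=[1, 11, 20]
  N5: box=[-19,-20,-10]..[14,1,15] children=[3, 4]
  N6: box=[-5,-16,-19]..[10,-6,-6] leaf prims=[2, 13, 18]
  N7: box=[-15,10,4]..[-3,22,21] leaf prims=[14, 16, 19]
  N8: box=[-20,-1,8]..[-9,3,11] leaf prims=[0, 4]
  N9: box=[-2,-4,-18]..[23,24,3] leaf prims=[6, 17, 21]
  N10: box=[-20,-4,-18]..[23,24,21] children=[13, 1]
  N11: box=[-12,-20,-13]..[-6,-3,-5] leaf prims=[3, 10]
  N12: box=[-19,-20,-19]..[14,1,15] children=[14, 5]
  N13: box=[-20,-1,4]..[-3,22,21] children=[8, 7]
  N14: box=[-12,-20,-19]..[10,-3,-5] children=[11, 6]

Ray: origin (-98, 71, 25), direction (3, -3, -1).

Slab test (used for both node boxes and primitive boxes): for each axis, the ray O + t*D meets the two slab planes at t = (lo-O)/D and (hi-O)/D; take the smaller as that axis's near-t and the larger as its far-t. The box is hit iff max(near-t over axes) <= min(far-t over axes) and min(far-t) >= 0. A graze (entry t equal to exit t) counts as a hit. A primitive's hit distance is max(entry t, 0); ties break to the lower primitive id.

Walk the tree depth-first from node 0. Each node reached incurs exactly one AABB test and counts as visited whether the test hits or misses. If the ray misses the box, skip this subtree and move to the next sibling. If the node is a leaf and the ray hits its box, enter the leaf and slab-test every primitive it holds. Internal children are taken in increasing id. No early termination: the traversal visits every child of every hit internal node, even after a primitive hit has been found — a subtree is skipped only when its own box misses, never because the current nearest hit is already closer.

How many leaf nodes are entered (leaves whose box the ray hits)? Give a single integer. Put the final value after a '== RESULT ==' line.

Walk:
N0 x:[26,121/3] y:[47/3,91/3] z:[4,44] -> hit [26,91/3], descend [10, 12]
  N10 x:[26,121/3] y:[47/3,25] z:[4,43] -> miss, prune
  N12 x:[79/3,112/3] y:[70/3,91/3] z:[10,44] -> hit [79/3,91/3], descend [5, 14]
    N5 x:[79/3,112/3] y:[70/3,91/3] z:[10,35] -> hit [79/3,91/3], descend [3, 4]
      N3 x:[79/3,100/3] y:[70/3,28] z:[10,35] -> hit [79/3,28] leaf, test {P5(miss), P7(miss), P9(miss)}
      N4 x:[100/3,112/3] y:[82/3,91/3] z:[11,29] -> miss, prune
    N14 x:[86/3,36] y:[74/3,91/3] z:[30,44] -> hit [30,91/3], descend [6, 11]
      N6 x:[31,36] y:[77/3,29] z:[31,44] -> miss, prune
      N11 x:[86/3,92/3] y:[74/3,91/3] z:[30,38] -> hit [30,91/3] leaf, test {P3@t=30, P10(miss)}

9 AABB tests over nodes [0, 10, 12, 5, 3, 4, 14, 6, 11]; 2 leaves entered; closest P3.

== RESULT ==
2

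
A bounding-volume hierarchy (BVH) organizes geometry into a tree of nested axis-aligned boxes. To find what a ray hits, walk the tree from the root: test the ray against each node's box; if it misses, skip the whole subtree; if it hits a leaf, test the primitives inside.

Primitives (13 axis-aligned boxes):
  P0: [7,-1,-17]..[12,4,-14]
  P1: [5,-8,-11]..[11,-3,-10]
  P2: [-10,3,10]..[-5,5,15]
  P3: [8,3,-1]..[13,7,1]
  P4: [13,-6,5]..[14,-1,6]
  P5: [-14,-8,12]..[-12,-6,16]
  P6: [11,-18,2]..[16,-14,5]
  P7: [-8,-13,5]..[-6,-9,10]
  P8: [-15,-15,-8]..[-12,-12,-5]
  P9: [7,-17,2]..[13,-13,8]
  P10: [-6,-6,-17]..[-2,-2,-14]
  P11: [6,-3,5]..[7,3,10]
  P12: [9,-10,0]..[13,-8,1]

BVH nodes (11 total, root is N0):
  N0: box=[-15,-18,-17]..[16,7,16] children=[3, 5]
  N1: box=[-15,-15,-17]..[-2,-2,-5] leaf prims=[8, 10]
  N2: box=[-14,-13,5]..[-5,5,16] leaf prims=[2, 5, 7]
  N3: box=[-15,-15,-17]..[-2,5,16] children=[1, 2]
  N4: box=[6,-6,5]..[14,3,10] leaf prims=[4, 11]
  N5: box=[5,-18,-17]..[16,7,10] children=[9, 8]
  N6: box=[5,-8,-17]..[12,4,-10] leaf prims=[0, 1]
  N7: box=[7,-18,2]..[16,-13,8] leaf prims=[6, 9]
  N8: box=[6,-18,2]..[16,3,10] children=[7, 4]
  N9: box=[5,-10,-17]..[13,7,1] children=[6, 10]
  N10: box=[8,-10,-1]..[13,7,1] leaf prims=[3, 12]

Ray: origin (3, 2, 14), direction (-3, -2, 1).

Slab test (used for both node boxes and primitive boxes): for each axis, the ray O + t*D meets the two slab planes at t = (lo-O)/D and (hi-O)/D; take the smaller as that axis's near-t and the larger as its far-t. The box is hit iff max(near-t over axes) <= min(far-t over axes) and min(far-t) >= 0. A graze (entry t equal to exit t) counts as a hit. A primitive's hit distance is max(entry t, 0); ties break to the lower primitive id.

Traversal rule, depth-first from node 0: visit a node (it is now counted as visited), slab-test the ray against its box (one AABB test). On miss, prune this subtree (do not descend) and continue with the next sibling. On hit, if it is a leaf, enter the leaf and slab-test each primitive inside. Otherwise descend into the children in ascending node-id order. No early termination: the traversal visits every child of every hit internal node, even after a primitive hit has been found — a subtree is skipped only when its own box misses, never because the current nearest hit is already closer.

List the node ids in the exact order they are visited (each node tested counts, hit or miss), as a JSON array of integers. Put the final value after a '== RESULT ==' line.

Walk:
N0 x:[-13/3,6] y:[-5/2,10] z:[-31,2] -> hit [-5/2,2], descend [3, 5]
  N3 x:[5/3,6] y:[-3/2,17/2] z:[-31,2] -> hit [5/3,2], descend [1, 2]
    N1 x:[5/3,6] y:[2,17/2] z:[-31,-19] -> miss, prune
    N2 x:[8/3,17/3] y:[-3/2,15/2] z:[-9,2] -> miss, prune
  N5 x:[-13/3,-2/3] y:[-5/2,10] z:[-31,-4] -> miss, prune

order=[0, 3, 1, 2, 5]  |boxes|=5  |leaves|=0  hit=miss

== RESULT ==
[0, 3, 1, 2, 5]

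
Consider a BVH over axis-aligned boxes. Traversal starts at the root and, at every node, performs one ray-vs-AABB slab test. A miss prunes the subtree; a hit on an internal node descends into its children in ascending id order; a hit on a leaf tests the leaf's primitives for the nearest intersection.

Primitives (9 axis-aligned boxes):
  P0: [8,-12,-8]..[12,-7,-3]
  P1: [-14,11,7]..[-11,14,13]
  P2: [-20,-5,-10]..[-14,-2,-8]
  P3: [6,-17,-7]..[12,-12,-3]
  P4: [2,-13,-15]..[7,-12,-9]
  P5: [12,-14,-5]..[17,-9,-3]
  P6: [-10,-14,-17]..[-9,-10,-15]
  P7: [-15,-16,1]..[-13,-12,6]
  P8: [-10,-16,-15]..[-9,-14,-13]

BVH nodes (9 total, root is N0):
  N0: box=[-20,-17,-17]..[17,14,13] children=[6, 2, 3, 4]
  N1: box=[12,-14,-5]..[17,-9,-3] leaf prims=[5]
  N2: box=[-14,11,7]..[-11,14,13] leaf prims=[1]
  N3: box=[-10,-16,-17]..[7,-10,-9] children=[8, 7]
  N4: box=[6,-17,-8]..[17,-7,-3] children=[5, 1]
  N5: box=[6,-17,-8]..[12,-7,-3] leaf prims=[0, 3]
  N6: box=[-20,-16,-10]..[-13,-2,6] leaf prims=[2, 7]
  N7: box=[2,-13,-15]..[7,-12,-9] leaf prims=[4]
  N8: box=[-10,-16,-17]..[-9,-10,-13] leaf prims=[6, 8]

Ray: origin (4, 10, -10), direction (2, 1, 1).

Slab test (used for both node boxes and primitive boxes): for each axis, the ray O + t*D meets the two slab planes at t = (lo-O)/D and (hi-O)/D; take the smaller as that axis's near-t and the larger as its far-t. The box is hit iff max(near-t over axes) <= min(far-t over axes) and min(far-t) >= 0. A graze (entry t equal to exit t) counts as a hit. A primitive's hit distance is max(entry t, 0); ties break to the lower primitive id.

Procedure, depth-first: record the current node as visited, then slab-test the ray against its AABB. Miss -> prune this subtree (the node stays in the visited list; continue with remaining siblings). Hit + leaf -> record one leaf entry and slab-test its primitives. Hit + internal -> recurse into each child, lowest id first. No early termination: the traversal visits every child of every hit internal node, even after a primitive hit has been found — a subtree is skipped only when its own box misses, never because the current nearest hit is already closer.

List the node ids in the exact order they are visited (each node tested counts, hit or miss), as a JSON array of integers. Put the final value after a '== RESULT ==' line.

Trace the traversal:
N0 x:[-12,13/2] y:[-27,4] z:[-7,23] -> hit [-7,4], descend [2, 3, 4, 6]
  N2 x:[-9,-15/2] y:[1,4] z:[17,23] -> miss, prune
  N3 x:[-7,3/2] y:[-26,-20] z:[-7,1] -> miss, prune
  N4 x:[1,13/2] y:[-27,-17] z:[2,7] -> miss, prune
  N6 x:[-12,-17/2] y:[-26,-12] z:[0,16] -> miss, prune

5 AABB tests over nodes [0, 2, 3, 4, 6]; 0 leaves entered; closest miss.

== RESULT ==
[0, 2, 3, 4, 6]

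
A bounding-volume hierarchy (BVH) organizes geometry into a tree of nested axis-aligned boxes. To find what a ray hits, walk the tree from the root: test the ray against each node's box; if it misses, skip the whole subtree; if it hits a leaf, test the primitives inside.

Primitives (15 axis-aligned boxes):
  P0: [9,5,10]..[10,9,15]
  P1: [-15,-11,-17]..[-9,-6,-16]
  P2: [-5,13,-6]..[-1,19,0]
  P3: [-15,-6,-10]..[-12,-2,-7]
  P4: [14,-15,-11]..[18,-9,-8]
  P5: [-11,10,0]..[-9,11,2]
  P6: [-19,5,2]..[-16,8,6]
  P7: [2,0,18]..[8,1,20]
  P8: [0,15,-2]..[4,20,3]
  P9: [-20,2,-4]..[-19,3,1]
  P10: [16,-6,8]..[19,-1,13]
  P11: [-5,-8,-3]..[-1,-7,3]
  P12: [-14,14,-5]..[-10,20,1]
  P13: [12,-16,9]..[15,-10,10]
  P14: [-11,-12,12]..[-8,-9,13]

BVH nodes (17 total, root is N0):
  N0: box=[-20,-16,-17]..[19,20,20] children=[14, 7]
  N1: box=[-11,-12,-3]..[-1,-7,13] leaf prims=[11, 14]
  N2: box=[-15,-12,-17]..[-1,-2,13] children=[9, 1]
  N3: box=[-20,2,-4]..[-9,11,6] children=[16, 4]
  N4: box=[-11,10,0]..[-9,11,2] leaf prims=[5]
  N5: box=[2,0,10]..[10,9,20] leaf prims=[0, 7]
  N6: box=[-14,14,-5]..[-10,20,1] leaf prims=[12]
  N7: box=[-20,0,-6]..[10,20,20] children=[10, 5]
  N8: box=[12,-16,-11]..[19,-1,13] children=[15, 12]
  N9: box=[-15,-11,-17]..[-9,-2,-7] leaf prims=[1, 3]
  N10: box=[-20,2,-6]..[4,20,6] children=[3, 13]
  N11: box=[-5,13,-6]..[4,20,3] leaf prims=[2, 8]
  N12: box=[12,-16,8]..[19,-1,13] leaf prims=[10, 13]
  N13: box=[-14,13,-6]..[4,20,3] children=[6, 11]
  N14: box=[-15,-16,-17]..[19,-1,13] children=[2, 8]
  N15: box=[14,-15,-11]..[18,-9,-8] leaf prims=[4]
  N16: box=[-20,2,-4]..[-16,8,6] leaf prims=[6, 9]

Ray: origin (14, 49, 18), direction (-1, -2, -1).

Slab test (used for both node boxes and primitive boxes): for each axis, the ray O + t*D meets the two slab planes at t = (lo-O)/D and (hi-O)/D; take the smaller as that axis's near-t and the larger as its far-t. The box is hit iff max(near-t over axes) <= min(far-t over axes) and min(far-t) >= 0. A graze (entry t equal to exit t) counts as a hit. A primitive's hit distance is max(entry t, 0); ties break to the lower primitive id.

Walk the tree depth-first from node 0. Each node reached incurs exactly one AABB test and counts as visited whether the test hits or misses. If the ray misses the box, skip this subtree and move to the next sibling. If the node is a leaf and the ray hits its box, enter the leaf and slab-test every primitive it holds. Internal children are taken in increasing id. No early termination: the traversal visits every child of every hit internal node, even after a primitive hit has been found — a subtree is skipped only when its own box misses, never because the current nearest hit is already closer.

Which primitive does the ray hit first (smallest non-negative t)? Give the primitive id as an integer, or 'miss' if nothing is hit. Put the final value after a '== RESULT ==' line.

Traverse from the root:
N0 x:[-5,34] y:[29/2,65/2] z:[-2,35] -> hit [29/2,65/2], descend [7, 14]
  N7 x:[4,34] y:[29/2,49/2] z:[-2,24] -> hit [29/2,24], descend [5, 10]
    N5 x:[4,12] y:[20,49/2] z:[-2,8] -> miss, prune
    N10 x:[10,34] y:[29/2,47/2] z:[12,24] -> hit [29/2,47/2], descend [3, 13]
      N3 x:[23,34] y:[19,47/2] z:[12,22] -> miss, prune
      N13 x:[10,28] y:[29/2,18] z:[15,24] -> hit [15,18], descend [6, 11]
        N6 x:[24,28] y:[29/2,35/2] z:[17,23] -> miss, prune
        N11 x:[10,19] y:[29/2,18] z:[15,24] -> hit [15,18] leaf, test {P2@t=18, P8(miss)}
  N14 x:[-5,29] y:[25,65/2] z:[5,35] -> hit [25,29], descend [2, 8]
    N2 x:[15,29] y:[51/2,61/2] z:[5,35] -> hit [51/2,29], descend [1, 9]
      N1 x:[15,25] y:[28,61/2] z:[5,21] -> miss, prune
      N9 x:[23,29] y:[51/2,30] z:[25,35] -> hit [51/2,29] leaf, test {P1(miss), P3@t=26}
    N8 x:[-5,2] y:[25,65/2] z:[5,29] -> miss, prune

Visited [0, 7, 5, 10, 3, 13, 6, 11, 14, 2, 1, 9, 8]. Tests: 13 box, 2 leaf. Nearest: P2.

== RESULT ==
2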